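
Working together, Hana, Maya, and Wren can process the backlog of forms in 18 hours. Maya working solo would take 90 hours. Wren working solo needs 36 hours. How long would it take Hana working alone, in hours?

60 hours

Combined rate is 1/18 per hour.
Known contribution: 1/90 + 1/36 = (2 + 5)/180 = 7/180 per hour.
So Hana's rate is 1/18 − 7/180 = 1/60, meaning 60 hours alone.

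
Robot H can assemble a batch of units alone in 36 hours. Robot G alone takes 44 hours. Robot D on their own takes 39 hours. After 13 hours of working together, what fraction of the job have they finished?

98/99

Combined rate: 1/36 + 1/44 + 1/39 = (143 + 117 + 132)/5148 = 392/5148 = 98/1287 per hour.
In 13 hours they complete 13·98/1287 = 98/99 of the job.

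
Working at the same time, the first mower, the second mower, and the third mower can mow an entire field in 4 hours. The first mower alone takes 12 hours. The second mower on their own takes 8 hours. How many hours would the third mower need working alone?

24 hours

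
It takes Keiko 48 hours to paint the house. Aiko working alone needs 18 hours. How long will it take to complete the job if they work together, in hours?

With two workers the combined time is the product over the sum: 48·18/(48+18) = 864/66 = 144/11 hours.

144/11 hours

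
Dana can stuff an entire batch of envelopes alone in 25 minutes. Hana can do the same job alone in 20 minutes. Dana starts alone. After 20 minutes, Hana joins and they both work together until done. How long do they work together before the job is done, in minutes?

In the first 20 minutes Dana alone does 20/25 = 4/5 of the job, leaving 1/5.
Once everyone is working, combined rate: 1/25 + 1/20 = (4 + 5)/100 = 9/100 per minute.
Remaining 1/5 at 9/100 per minute takes 20/9 minutes.

20/9 minutes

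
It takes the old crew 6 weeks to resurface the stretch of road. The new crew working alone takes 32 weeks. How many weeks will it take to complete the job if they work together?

Combined rate: 1/6 + 1/32 = (16 + 3)/96 = 19/96 per week.
Time = 1 ÷ (19/96) = 96/19 weeks.

96/19 weeks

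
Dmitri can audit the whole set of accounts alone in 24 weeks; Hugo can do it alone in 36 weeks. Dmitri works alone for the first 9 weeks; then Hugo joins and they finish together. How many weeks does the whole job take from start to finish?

18 weeks

In 9 weeks Dmitri does 9/24 = 3/8 of the job, leaving 5/8.
Dmitri and Hugo together work at 5/72 per week, so finishing takes 5/8 ÷ 5/72 = 9 weeks.
Total time = 9 + 9 = 18 weeks.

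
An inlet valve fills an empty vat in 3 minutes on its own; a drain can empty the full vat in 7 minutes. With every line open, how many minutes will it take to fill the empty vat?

21/4 minutes

Net rate = 1/3 − 1/7 = (7 − 3)/21 = 4/21 per minute.
Filling time = 1 ÷ (4/21) = 21/4 minutes.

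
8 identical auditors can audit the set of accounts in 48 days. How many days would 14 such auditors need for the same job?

192/7 days

Total work is 8·48 = 384 auditor-days.
With 14 auditors: 384/14 = 192/7 days.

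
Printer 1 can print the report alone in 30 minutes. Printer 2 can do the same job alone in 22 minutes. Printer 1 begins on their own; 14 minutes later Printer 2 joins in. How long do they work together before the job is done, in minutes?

In the first 14 minutes Printer 1 alone does 14/30 = 7/15 of the job, leaving 8/15.
Once everyone is working, combined rate: 1/30 + 1/22 = (11 + 15)/330 = 26/330 = 13/165 per minute.
Remaining 8/15 at 13/165 per minute takes 88/13 minutes.

88/13 minutes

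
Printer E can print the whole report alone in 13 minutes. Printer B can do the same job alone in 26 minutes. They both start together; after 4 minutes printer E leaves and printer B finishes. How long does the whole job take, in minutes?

18 minutes

In the first 4 minutes the combined rate is 3/26, so 6/13 of the job is done, leaving 7/13.
After printer E leaves the rate is 1/26 per minute; the remaining 7/13 takes 14 minutes.
Total = 4 + 14 = 18 minutes.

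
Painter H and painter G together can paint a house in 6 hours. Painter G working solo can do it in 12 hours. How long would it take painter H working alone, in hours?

Combined rate is 1/6 per hour.
Known contribution: 1/12 per hour.
So painter H's rate is 1/6 − 1/12 = 1/12, meaning 12 hours alone.

12 hours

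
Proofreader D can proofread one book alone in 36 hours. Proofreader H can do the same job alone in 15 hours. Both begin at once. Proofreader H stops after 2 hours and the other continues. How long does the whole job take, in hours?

156/5 hours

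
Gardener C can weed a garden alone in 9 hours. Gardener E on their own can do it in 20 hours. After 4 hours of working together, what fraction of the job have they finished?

Combined rate: 1/9 + 1/20 = (20 + 9)/180 = 29/180 per hour.
In 4 hours they complete 4·29/180 = 29/45 of the job.

29/45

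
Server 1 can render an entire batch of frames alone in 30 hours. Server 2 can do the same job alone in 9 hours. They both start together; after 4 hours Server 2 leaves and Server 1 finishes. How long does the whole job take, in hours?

50/3 hours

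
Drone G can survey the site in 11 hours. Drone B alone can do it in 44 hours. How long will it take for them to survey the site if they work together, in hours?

44/5 hours

With two workers the combined time is the product over the sum: 11·44/(11+44) = 484/55 = 44/5 hours.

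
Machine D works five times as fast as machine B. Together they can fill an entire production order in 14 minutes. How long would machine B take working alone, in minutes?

84 minutes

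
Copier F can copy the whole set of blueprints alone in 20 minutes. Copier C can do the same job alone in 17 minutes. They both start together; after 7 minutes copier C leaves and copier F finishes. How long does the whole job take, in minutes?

In the first 7 minutes the combined rate is 37/340, so 259/340 of the job is done, leaving 81/340.
After copier C leaves the rate is 1/20 per minute; the remaining 81/340 takes 81/17 minutes.
Total = 7 + 81/17 = 200/17 minutes.

200/17 minutes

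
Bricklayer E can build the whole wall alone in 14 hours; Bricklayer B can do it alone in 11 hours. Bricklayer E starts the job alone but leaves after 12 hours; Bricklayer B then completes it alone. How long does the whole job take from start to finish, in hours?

In 12 hours Bricklayer E does 12/14 = 6/7 of the job, leaving 1/7.
Bricklayer B works at 1/11 per hour, so finishing takes 1/7 ÷ 1/11 = 11/7 hours.
Total time = 12 + 11/7 = 95/7 hours.

95/7 hours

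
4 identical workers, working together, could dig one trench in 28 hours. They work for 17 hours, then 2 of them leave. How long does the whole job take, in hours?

One worker does 1/112 of the job per hour.
After 17 hours with 4 workers, 17/28 is done (11/28 left).
With 2 workers the rate is 2/112 = 1/56, so the rest takes 11/28 ÷ 1/56 = 22 hours.
Total = 17 + 22 = 39 hours.

39 hours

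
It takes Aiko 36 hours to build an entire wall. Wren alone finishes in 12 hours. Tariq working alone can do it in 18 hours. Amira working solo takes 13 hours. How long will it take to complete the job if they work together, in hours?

Combined rate: 1/36 + 1/12 + 1/18 + 1/13 = (13 + 39 + 26 + 36)/468 = 114/468 = 19/78 per hour.
Time = 1 ÷ (19/78) = 78/19 hours.

78/19 hours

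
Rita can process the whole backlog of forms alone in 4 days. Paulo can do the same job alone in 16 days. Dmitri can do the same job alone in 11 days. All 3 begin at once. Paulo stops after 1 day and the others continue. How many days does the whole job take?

11/4 days

In the first 1 day the combined rate is 71/176, so 71/176 of the job is done, leaving 105/176.
After Paulo leaves the rate is 15/44 per day; the remaining 105/176 takes 7/4 days.
Total = 1 + 7/4 = 11/4 days.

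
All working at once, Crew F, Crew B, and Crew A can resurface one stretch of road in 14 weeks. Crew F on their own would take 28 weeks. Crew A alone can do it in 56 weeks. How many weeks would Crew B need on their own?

Combined rate is 1/14 per week.
Known contribution: 1/28 + 1/56 = (2 + 1)/56 = 3/56 per week.
So Crew B's rate is 1/14 − 3/56 = 1/56, meaning 56 weeks alone.

56 weeks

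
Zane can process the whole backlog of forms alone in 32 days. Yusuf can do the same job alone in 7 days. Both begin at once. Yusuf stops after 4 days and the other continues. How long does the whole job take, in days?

96/7 days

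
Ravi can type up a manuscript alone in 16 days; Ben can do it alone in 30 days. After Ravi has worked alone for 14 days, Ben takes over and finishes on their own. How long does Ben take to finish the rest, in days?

In 14 days Ravi does 14/16 = 7/8 of the job, leaving 1/8.
Ben works at 1/30 per day, so finishing takes 1/8 ÷ 1/30 = 15/4 days.

15/4 days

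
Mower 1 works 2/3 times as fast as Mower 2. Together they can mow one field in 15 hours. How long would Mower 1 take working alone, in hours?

75/2 hours

Let Mower 2's rate be r; then Mower 1's rate is (2/3)r, so together (2/3 + 1)r = (5/3)r = 1/15.
Thus r = 1/25 per hour.
Mower 2 alone: 25 hours; Mower 1 alone: 75/2 hours.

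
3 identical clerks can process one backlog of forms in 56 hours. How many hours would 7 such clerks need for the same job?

24 hours

Total work is 3·56 = 168 clerk-hours.
With 7 clerks: 168/7 = 24 hours.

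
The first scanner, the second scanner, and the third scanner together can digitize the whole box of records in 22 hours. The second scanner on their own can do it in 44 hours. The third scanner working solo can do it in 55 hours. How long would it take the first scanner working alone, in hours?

Combined rate is 1/22 per hour.
Known contribution: 1/44 + 1/55 = (5 + 4)/220 = 9/220 per hour.
So the first scanner's rate is 1/22 − 9/220 = 1/220, meaning 220 hours alone.

220 hours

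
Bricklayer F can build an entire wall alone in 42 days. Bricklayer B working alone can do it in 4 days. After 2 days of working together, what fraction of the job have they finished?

23/42

Combined rate: 1/42 + 1/4 = (2 + 21)/84 = 23/84 per day.
In 2 days they complete 2·23/84 = 23/42 of the job.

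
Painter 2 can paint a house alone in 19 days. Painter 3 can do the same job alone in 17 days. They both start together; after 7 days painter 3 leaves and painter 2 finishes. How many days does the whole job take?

In the first 7 days the combined rate is 36/323, so 252/323 of the job is done, leaving 71/323.
After painter 3 leaves the rate is 1/19 per day; the remaining 71/323 takes 71/17 days.
Total = 7 + 71/17 = 190/17 days.

190/17 days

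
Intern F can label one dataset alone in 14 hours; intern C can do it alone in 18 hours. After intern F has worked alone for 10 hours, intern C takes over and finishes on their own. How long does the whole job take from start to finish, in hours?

In 10 hours intern F does 10/14 = 5/7 of the job, leaving 2/7.
Intern C works at 1/18 per hour, so finishing takes 2/7 ÷ 1/18 = 36/7 hours.
Total time = 10 + 36/7 = 106/7 hours.

106/7 hours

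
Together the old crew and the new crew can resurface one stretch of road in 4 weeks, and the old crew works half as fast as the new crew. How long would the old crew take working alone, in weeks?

12 weeks

Let the new crew's rate be r; then the old crew's rate is (1/2)r, so together (1/2 + 1)r = (3/2)r = 1/4.
Thus r = 1/6 per week.
The new crew alone: 6 weeks; the old crew alone: 12 weeks.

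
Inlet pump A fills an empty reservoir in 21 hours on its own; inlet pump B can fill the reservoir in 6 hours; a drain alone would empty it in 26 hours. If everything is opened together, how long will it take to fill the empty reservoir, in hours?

91/16 hours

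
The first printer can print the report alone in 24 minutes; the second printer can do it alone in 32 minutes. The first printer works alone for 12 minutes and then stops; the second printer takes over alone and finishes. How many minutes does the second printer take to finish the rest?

16 minutes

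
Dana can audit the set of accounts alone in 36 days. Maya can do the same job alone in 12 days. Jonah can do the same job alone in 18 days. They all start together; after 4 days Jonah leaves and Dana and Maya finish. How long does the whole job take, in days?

7 days

In the first 4 days the combined rate is 1/6, so 2/3 of the job is done, leaving 1/3.
After Jonah leaves the rate is 1/9 per day; the remaining 1/3 takes 3 days.
Total = 4 + 3 = 7 days.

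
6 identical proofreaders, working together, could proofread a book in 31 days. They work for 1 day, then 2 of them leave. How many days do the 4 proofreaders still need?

45 days

One proofreader does 1/186 of the job per day.
After 1 day with 6 proofreaders, 1/31 is done (30/31 left).
With 4 proofreaders the rate is 4/186 = 2/93, so the rest takes 30/31 ÷ 2/93 = 45 days.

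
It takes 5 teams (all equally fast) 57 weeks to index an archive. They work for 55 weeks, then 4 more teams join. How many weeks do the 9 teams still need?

One team does 1/285 of the job per week.
After 55 weeks with 5 teams, 55/57 is done (2/57 left).
With 9 teams the rate is 9/285 = 3/95, so the rest takes 2/57 ÷ 3/95 = 10/9 weeks.

10/9 weeks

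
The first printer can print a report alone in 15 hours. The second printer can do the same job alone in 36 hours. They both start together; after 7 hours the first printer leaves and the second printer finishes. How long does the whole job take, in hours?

96/5 hours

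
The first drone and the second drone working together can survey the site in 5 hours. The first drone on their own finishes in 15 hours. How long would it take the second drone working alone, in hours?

Combined rate is 1/5 per hour.
Known contribution: 1/15 per hour.
So the second drone's rate is 1/5 − 1/15 = 2/15, meaning 15/2 hours alone.

15/2 hours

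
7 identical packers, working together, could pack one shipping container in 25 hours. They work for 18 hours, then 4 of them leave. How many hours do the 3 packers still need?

49/3 hours

One packer does 1/175 of the job per hour.
After 18 hours with 7 packers, 18/25 is done (7/25 left).
With 3 packers the rate is 3/175, so the rest takes 7/25 ÷ 3/175 = 49/3 hours.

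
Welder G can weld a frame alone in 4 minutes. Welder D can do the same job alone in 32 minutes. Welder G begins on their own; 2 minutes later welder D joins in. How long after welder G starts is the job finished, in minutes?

In the first 2 minutes welder G alone does 2/4 = 1/2 of the job, leaving 1/2.
Once everyone is working, combined rate: 1/4 + 1/32 = (8 + 1)/32 = 9/32 per minute.
Remaining 1/2 at 9/32 per minute takes 16/9 minutes.
Total from the start = 2 + 16/9 = 34/9 minutes.

34/9 minutes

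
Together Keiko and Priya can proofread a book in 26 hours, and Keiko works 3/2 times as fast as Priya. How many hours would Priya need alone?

Let Priya's rate be r; then Keiko's rate is (3/2)r, so together (3/2 + 1)r = (5/2)r = 1/26.
Thus r = 1/65 per hour.
Priya alone: 65 hours; Keiko alone: 130/3 hours.

65 hours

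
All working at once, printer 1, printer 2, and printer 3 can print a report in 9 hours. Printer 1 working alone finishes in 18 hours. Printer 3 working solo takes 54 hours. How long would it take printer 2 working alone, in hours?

Combined rate is 1/9 per hour.
Known contribution: 1/18 + 1/54 = (3 + 1)/54 = 4/54 = 2/27 per hour.
So printer 2's rate is 1/9 − 2/27 = 1/27, meaning 27 hours alone.

27 hours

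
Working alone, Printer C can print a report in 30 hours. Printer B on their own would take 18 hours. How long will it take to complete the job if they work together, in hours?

45/4 hours

Combined rate: 1/30 + 1/18 = (3 + 5)/90 = 8/90 = 4/45 per hour.
Time = 1 ÷ (4/45) = 45/4 hours.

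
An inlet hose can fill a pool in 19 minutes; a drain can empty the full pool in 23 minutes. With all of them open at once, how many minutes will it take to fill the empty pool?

437/4 minutes

Net rate = 1/19 − 1/23 = (23 − 19)/437 = 4/437 per minute.
Filling time = 1 ÷ (4/437) = 437/4 minutes.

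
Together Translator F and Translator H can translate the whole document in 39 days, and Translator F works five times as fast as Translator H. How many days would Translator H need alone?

Let Translator H's rate be r; then Translator F's rate is 5r, so together (5 + 1)r = 6r = 1/39.
Thus r = 1/234 per day.
Translator H alone: 234 days; Translator F alone: 234/5 days.

234 days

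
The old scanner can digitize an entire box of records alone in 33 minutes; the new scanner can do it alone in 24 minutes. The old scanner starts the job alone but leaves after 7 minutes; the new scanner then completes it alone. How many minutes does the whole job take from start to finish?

285/11 minutes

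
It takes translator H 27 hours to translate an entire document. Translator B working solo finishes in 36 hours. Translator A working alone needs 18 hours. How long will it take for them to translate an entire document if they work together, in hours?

108/13 hours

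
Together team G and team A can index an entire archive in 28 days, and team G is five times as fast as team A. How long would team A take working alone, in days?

168 days

Let team A's rate be r; then team G's rate is 5r, so together (5 + 1)r = 6r = 1/28.
Thus r = 1/168 per day.
Team A alone: 168 days; team G alone: 168/5 days.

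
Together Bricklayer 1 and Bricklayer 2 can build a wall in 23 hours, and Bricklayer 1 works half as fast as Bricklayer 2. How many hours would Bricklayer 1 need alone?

69 hours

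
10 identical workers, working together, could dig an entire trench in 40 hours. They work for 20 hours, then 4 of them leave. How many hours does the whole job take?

One worker does 1/400 of the job per hour.
After 20 hours with 10 workers, 1/2 is done (1/2 left).
With 6 workers the rate is 6/400 = 3/200, so the rest takes 1/2 ÷ 3/200 = 100/3 hours.
Total = 20 + 100/3 = 160/3 hours.

160/3 hours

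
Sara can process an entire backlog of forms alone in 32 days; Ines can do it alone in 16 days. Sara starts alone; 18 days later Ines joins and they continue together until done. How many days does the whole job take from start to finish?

In 18 days Sara does 18/32 = 9/16 of the job, leaving 7/16.
Sara and Ines together work at 3/32 per day, so finishing takes 7/16 ÷ 3/32 = 14/3 days.
Total time = 18 + 14/3 = 68/3 days.

68/3 days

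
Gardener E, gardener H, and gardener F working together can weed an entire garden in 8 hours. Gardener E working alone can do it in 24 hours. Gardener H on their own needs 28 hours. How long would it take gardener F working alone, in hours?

Combined rate is 1/8 per hour.
Known contribution: 1/24 + 1/28 = (7 + 6)/168 = 13/168 per hour.
So gardener F's rate is 1/8 − 13/168 = 1/21, meaning 21 hours alone.

21 hours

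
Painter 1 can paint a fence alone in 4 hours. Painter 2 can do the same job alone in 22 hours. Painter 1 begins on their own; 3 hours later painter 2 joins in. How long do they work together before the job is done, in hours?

In the first 3 hours painter 1 alone does 3/4 of the job, leaving 1/4.
Once everyone is working, combined rate: 1/4 + 1/22 = (11 + 2)/44 = 13/44 per hour.
Remaining 1/4 at 13/44 per hour takes 11/13 hours.

11/13 hours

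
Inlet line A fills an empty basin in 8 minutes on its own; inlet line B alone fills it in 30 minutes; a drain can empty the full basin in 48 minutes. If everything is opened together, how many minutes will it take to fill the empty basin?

80/11 minutes

Net rate = 1/8 + 1/30 − 1/48 = (30 + 8 − 5)/240 = 33/240 = 11/80 per minute.
Filling time = 1 ÷ (11/80) = 80/11 minutes.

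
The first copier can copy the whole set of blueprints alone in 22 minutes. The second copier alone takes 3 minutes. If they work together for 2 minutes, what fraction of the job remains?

Combined rate: 1/22 + 1/3 = (3 + 22)/66 = 25/66 per minute.
In 2 minutes they complete 2·25/66 = 25/33 of the job.
So 8/33 remains.

8/33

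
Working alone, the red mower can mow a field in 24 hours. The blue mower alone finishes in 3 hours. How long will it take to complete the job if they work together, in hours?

With two workers the combined time is the product over the sum: 24·3/(24+3) = 72/27 = 8/3 hours.

8/3 hours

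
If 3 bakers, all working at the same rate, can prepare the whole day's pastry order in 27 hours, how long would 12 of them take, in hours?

27/4 hours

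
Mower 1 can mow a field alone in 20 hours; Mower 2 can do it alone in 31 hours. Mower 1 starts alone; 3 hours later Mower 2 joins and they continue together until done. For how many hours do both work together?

31/3 hours

In 3 hours Mower 1 does 3/20 of the job, leaving 17/20.
Mower 1 and Mower 2 together work at 51/620 per hour, so finishing takes 17/20 ÷ 51/620 = 31/3 hours.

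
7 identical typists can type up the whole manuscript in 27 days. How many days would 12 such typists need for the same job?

63/4 days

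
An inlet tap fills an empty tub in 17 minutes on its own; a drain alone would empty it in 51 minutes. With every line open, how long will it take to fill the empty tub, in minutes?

Net rate = 1/17 − 1/51 = (3 − 1)/51 = 2/51 per minute.
Filling time = 1 ÷ (2/51) = 51/2 minutes.

51/2 minutes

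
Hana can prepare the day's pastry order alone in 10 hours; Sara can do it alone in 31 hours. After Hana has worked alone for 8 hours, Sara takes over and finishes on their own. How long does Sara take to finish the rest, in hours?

In 8 hours Hana does 8/10 = 4/5 of the job, leaving 1/5.
Sara works at 1/31 per hour, so finishing takes 1/5 ÷ 1/31 = 31/5 hours.

31/5 hours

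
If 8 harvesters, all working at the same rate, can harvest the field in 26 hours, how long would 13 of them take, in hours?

Total work is 8·26 = 208 harvester-hours.
With 13 harvesters: 208/13 = 16 hours.

16 hours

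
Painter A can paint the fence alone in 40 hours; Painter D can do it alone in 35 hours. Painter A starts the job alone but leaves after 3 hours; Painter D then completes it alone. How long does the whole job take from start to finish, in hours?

In 3 hours Painter A does 3/40 of the job, leaving 37/40.
Painter D works at 1/35 per hour, so finishing takes 37/40 ÷ 1/35 = 259/8 hours.
Total time = 3 + 259/8 = 283/8 hours.

283/8 hours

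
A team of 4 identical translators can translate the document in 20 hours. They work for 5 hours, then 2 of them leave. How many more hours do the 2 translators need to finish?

One translator does 1/80 of the job per hour.
After 5 hours with 4 translators, 1/4 is done (3/4 left).
With 2 translators the rate is 2/80 = 1/40, so the rest takes 3/4 ÷ 1/40 = 30 hours.

30 hours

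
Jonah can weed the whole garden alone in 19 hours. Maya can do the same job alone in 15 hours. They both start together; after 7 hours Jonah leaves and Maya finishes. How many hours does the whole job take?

180/19 hours

In the first 7 hours the combined rate is 34/285, so 238/285 of the job is done, leaving 47/285.
After Jonah leaves the rate is 1/15 per hour; the remaining 47/285 takes 47/19 hours.
Total = 7 + 47/19 = 180/19 hours.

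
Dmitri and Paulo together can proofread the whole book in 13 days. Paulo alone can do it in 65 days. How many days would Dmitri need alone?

65/4 days

Combined rate is 1/13 per day.
Known contribution: 1/65 per day.
So Dmitri's rate is 1/13 − 1/65 = 4/65, meaning 65/4 days alone.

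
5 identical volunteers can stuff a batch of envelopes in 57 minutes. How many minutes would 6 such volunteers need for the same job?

95/2 minutes

Total work is 5·57 = 285 volunteer-minutes.
With 6 volunteers: 285/6 = 95/2 minutes.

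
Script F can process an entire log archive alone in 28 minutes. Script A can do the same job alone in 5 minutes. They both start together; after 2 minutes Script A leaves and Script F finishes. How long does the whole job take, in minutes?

84/5 minutes

In the first 2 minutes the combined rate is 33/140, so 33/70 of the job is done, leaving 37/70.
After Script A leaves the rate is 1/28 per minute; the remaining 37/70 takes 74/5 minutes.
Total = 2 + 74/5 = 84/5 minutes.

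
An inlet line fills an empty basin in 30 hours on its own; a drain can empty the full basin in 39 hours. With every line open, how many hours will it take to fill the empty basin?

130 hours

Net rate = 1/30 − 1/39 = (13 − 10)/390 = 3/390 = 1/130 per hour.
Filling time = 1 ÷ (1/130) = 130 hours.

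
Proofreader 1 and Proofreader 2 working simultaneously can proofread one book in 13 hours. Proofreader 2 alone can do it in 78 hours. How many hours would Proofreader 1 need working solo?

78/5 hours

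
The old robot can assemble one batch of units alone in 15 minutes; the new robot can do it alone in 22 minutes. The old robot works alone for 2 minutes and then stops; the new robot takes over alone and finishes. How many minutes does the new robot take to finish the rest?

In 2 minutes the old robot does 2/15 of the job, leaving 13/15.
The new robot works at 1/22 per minute, so finishing takes 13/15 ÷ 1/22 = 286/15 minutes.

286/15 minutes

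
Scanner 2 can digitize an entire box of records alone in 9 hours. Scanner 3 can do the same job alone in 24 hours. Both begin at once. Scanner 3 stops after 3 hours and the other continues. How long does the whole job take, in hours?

63/8 hours

In the first 3 hours the combined rate is 11/72, so 11/24 of the job is done, leaving 13/24.
After scanner 3 leaves the rate is 1/9 per hour; the remaining 13/24 takes 39/8 hours.
Total = 3 + 39/8 = 63/8 hours.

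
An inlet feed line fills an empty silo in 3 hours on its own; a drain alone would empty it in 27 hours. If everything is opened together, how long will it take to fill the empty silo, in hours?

27/8 hours

Net rate = 1/3 − 1/27 = (9 − 1)/27 = 8/27 per hour.
Filling time = 1 ÷ (8/27) = 27/8 hours.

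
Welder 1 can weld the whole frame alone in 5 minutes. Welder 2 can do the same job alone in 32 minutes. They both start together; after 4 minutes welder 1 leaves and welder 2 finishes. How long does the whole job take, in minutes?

32/5 minutes

In the first 4 minutes the combined rate is 37/160, so 37/40 of the job is done, leaving 3/40.
After welder 1 leaves the rate is 1/32 per minute; the remaining 3/40 takes 12/5 minutes.
Total = 4 + 12/5 = 32/5 minutes.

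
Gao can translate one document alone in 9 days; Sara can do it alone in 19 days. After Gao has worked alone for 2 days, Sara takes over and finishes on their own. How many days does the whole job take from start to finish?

151/9 days

In 2 days Gao does 2/9 of the job, leaving 7/9.
Sara works at 1/19 per day, so finishing takes 7/9 ÷ 1/19 = 133/9 days.
Total time = 2 + 133/9 = 151/9 days.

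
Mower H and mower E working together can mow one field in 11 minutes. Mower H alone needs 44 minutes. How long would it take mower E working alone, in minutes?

Combined rate is 1/11 per minute.
Known contribution: 1/44 per minute.
So mower E's rate is 1/11 − 1/44 = 3/44, meaning 44/3 minutes alone.

44/3 minutes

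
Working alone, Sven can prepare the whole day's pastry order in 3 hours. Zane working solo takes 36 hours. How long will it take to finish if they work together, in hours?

With two workers the combined time is the product over the sum: 3·36/(3+36) = 108/39 = 36/13 hours.

36/13 hours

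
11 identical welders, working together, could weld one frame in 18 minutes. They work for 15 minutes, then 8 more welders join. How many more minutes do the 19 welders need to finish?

33/19 minutes

One welder does 1/198 of the job per minute.
After 15 minutes with 11 welders, 5/6 is done (1/6 left).
With 19 welders the rate is 19/198, so the rest takes 1/6 ÷ 19/198 = 33/19 minutes.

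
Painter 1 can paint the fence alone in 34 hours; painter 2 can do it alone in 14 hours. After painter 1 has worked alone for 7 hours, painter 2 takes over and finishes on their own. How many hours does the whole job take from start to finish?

In 7 hours painter 1 does 7/34 of the job, leaving 27/34.
Painter 2 works at 1/14 per hour, so finishing takes 27/34 ÷ 1/14 = 189/17 hours.
Total time = 7 + 189/17 = 308/17 hours.

308/17 hours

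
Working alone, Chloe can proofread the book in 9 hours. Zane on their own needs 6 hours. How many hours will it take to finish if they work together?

18/5 hours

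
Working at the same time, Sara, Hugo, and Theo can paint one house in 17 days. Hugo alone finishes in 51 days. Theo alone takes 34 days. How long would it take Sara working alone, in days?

102 days

Combined rate is 1/17 per day.
Known contribution: 1/51 + 1/34 = (2 + 3)/102 = 5/102 per day.
So Sara's rate is 1/17 − 5/102 = 1/102, meaning 102 days alone.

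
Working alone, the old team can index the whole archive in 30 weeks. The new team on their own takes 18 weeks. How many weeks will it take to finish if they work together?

Combined rate: 1/30 + 1/18 = (3 + 5)/90 = 8/90 = 4/45 per week.
Time = 1 ÷ (4/45) = 45/4 weeks.

45/4 weeks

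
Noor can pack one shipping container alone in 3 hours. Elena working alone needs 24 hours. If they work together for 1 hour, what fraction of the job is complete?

Combined rate: 1/3 + 1/24 = (8 + 1)/24 = 9/24 = 3/8 per hour.
In 1 hour they complete 1·3/8 = 3/8 of the job.

3/8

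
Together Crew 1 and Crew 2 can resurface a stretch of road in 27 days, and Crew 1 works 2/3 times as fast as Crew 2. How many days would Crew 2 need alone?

Let Crew 2's rate be r; then Crew 1's rate is (2/3)r, so together (2/3 + 1)r = (5/3)r = 1/27.
Thus r = 1/45 per day.
Crew 2 alone: 45 days; Crew 1 alone: 135/2 days.

45 days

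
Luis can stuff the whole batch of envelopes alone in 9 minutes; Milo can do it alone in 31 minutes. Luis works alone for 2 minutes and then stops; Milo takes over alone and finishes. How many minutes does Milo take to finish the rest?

217/9 minutes

In 2 minutes Luis does 2/9 of the job, leaving 7/9.
Milo works at 1/31 per minute, so finishing takes 7/9 ÷ 1/31 = 217/9 minutes.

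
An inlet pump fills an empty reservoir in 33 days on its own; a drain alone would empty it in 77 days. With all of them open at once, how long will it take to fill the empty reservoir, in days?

231/4 days

Net rate = 1/33 − 1/77 = (7 − 3)/231 = 4/231 per day.
Filling time = 1 ÷ (4/231) = 231/4 days.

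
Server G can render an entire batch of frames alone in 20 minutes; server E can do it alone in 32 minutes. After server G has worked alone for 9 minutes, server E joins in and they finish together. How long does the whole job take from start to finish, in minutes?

In 9 minutes server G does 9/20 of the job, leaving 11/20.
Server G and server E together work at 13/160 per minute, so finishing takes 11/20 ÷ 13/160 = 88/13 minutes.
Total time = 9 + 88/13 = 205/13 minutes.

205/13 minutes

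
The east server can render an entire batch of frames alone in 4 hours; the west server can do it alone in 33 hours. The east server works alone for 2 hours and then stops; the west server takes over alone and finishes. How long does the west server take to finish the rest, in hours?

33/2 hours

In 2 hours the east server does 2/4 = 1/2 of the job, leaving 1/2.
The west server works at 1/33 per hour, so finishing takes 1/2 ÷ 1/33 = 33/2 hours.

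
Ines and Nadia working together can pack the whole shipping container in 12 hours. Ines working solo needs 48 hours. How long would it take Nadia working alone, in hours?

16 hours

Combined rate is 1/12 per hour.
Known contribution: 1/48 per hour.
So Nadia's rate is 1/12 − 1/48 = 1/16, meaning 16 hours alone.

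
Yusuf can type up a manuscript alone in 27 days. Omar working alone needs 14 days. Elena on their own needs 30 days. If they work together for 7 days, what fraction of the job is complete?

Combined rate: 1/27 + 1/14 + 1/30 = (70 + 135 + 63)/1890 = 268/1890 = 134/945 per day.
In 7 days they complete 7·134/945 = 134/135 of the job.

134/135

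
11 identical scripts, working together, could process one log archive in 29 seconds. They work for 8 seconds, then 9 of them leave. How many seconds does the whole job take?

247/2 seconds

One script does 1/319 of the job per second.
After 8 seconds with 11 scripts, 8/29 is done (21/29 left).
With 2 scripts the rate is 2/319, so the rest takes 21/29 ÷ 2/319 = 231/2 seconds.
Total = 8 + 231/2 = 247/2 seconds.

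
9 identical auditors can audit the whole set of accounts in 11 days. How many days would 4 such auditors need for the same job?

99/4 days

Total work is 9·11 = 99 auditor-days.
With 4 auditors: 99/4 days.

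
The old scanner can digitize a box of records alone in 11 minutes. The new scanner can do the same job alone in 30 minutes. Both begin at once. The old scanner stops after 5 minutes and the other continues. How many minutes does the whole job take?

180/11 minutes

In the first 5 minutes the combined rate is 41/330, so 41/66 of the job is done, leaving 25/66.
After the old scanner leaves the rate is 1/30 per minute; the remaining 25/66 takes 125/11 minutes.
Total = 5 + 125/11 = 180/11 minutes.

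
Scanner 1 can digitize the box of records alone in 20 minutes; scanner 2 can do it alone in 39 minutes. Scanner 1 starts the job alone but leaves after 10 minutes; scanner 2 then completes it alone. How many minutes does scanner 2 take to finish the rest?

39/2 minutes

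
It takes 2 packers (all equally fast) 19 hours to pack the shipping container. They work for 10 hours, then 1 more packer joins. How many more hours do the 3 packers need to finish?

6 hours

One packer does 1/38 of the job per hour.
After 10 hours with 2 packers, 10/19 is done (9/19 left).
With 3 packers the rate is 3/38, so the rest takes 9/19 ÷ 3/38 = 6 hours.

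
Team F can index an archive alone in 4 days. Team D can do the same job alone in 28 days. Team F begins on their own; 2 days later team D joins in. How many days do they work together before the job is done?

7/4 days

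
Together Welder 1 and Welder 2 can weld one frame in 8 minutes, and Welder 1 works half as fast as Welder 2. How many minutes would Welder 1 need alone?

24 minutes

Let Welder 2's rate be r; then Welder 1's rate is (1/2)r, so together (1/2 + 1)r = (3/2)r = 1/8.
Thus r = 1/12 per minute.
Welder 2 alone: 12 minutes; Welder 1 alone: 24 minutes.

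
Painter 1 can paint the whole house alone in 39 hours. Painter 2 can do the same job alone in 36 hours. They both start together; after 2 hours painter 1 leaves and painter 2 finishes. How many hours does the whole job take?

In the first 2 hours the combined rate is 25/468, so 25/234 of the job is done, leaving 209/234.
After painter 1 leaves the rate is 1/36 per hour; the remaining 209/234 takes 418/13 hours.
Total = 2 + 418/13 = 444/13 hours.

444/13 hours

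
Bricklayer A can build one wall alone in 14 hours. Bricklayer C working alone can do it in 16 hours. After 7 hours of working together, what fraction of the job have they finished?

15/16

Combined rate: 1/14 + 1/16 = (8 + 7)/112 = 15/112 per hour.
In 7 hours they complete 7·15/112 = 15/16 of the job.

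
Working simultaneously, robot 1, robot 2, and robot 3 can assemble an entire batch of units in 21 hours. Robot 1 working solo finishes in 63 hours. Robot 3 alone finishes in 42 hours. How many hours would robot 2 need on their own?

Combined rate is 1/21 per hour.
Known contribution: 1/63 + 1/42 = (2 + 3)/126 = 5/126 per hour.
So robot 2's rate is 1/21 − 5/126 = 1/126, meaning 126 hours alone.

126 hours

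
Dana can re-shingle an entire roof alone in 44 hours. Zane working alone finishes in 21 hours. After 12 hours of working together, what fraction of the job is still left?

12/77

Combined rate: 1/44 + 1/21 = (21 + 44)/924 = 65/924 per hour.
In 12 hours they complete 12·65/924 = 65/77 of the job.
So 12/77 remains.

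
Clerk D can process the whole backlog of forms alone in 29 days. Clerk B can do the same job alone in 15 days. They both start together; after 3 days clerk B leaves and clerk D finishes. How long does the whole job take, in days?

In the first 3 days the combined rate is 44/435, so 44/145 of the job is done, leaving 101/145.
After clerk B leaves the rate is 1/29 per day; the remaining 101/145 takes 101/5 days.
Total = 3 + 101/5 = 116/5 days.

116/5 days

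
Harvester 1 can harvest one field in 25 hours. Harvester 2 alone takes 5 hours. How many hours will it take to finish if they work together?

25/6 hours

With two workers the combined time is the product over the sum: 25·5/(25+5) = 125/30 = 25/6 hours.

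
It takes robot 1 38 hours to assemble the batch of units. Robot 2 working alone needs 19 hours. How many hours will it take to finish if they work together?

38/3 hours

Combined rate: 1/38 + 1/19 = (1 + 2)/38 = 3/38 per hour.
Time = 1 ÷ (3/38) = 38/3 hours.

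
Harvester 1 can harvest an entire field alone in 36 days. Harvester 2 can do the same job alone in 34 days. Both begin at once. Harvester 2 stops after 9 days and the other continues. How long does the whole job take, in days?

450/17 days

In the first 9 days the combined rate is 35/612, so 35/68 of the job is done, leaving 33/68.
After Harvester 2 leaves the rate is 1/36 per day; the remaining 33/68 takes 297/17 days.
Total = 9 + 297/17 = 450/17 days.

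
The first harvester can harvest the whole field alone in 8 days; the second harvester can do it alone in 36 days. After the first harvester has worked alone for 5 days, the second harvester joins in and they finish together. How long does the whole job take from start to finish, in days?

In 5 days the first harvester does 5/8 of the job, leaving 3/8.
The first harvester and the second harvester together work at 11/72 per day, so finishing takes 3/8 ÷ 11/72 = 27/11 days.
Total time = 5 + 27/11 = 82/11 days.

82/11 days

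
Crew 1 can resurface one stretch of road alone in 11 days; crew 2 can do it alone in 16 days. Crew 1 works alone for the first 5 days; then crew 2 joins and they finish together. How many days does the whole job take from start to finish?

In 5 days crew 1 does 5/11 of the job, leaving 6/11.
Crew 1 and crew 2 together work at 27/176 per day, so finishing takes 6/11 ÷ 27/176 = 32/9 days.
Total time = 5 + 32/9 = 77/9 days.

77/9 days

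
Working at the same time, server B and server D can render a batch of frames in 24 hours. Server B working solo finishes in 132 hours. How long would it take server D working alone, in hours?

88/3 hours

Combined rate is 1/24 per hour.
Known contribution: 1/132 per hour.
So server D's rate is 1/24 − 1/132 = 3/88, meaning 88/3 hours alone.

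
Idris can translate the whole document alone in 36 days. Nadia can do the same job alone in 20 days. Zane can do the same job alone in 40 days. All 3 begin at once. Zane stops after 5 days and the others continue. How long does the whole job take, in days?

In the first 5 days the combined rate is 37/360, so 37/72 of the job is done, leaving 35/72.
After Zane leaves the rate is 7/90 per day; the remaining 35/72 takes 25/4 days.
Total = 5 + 25/4 = 45/4 days.

45/4 days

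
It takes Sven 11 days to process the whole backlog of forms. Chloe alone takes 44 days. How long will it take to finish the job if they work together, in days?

Combined rate: 1/11 + 1/44 = (4 + 1)/44 = 5/44 per day.
Time = 1 ÷ (5/44) = 44/5 days.

44/5 days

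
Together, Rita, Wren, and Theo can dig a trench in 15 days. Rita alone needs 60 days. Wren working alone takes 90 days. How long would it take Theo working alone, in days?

Combined rate is 1/15 per day.
Known contribution: 1/60 + 1/90 = (3 + 2)/180 = 5/180 = 1/36 per day.
So Theo's rate is 1/15 − 1/36 = 7/180, meaning 180/7 days alone.

180/7 days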